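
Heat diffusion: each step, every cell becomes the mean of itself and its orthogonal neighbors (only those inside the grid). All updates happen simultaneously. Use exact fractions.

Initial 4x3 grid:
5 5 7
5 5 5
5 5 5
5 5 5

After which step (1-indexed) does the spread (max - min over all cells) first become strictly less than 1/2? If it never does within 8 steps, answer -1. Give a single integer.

Step 1: max=17/3, min=5, spread=2/3
Step 2: max=50/9, min=5, spread=5/9
Step 3: max=581/108, min=5, spread=41/108
  -> spread < 1/2 first at step 3
Step 4: max=69017/12960, min=5, spread=4217/12960
Step 5: max=4097149/777600, min=18079/3600, spread=38417/155520
Step 6: max=244480211/46656000, min=362597/72000, spread=1903471/9331200
Step 7: max=14597789089/2799360000, min=10915759/2160000, spread=18038617/111974400
Step 8: max=873076182851/167961600000, min=984926759/194400000, spread=883978523/6718464000

Answer: 3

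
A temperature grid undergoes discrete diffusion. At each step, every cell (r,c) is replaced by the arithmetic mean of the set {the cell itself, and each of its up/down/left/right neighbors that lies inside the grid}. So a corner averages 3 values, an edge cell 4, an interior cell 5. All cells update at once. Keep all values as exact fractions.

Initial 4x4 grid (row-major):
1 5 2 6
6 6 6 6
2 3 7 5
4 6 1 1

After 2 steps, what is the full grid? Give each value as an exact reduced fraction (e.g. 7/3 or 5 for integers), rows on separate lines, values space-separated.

After step 1:
  4 7/2 19/4 14/3
  15/4 26/5 27/5 23/4
  15/4 24/5 22/5 19/4
  4 7/2 15/4 7/3
After step 2:
  15/4 349/80 1099/240 91/18
  167/40 453/100 51/10 617/120
  163/40 433/100 231/50 517/120
  15/4 321/80 839/240 65/18

Answer: 15/4 349/80 1099/240 91/18
167/40 453/100 51/10 617/120
163/40 433/100 231/50 517/120
15/4 321/80 839/240 65/18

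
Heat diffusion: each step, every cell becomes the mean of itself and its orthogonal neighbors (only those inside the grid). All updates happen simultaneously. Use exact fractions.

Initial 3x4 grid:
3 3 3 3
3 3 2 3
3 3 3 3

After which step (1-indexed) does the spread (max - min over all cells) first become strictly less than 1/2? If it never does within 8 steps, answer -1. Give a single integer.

Step 1: max=3, min=11/4, spread=1/4
  -> spread < 1/2 first at step 1
Step 2: max=3, min=277/100, spread=23/100
Step 3: max=1187/400, min=13589/4800, spread=131/960
Step 4: max=21209/7200, min=123049/43200, spread=841/8640
Step 5: max=4226627/1440000, min=49297949/17280000, spread=56863/691200
Step 6: max=37890457/12960000, min=445025659/155520000, spread=386393/6220800
Step 7: max=15131641187/5184000000, min=178230276869/62208000000, spread=26795339/497664000
Step 8: max=906033850333/311040000000, min=10713624285871/3732480000000, spread=254051069/5971968000

Answer: 1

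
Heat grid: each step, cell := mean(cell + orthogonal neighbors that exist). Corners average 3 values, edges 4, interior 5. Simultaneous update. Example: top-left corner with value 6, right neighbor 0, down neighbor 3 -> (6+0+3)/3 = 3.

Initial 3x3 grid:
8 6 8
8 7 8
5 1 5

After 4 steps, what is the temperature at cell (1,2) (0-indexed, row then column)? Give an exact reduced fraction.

Answer: 89257/14400

Derivation:
Step 1: cell (1,2) = 7
Step 2: cell (1,2) = 25/4
Step 3: cell (1,2) = 1511/240
Step 4: cell (1,2) = 89257/14400
Full grid after step 4:
  173087/25920 1153559/172800 173087/25920
  89257/14400 149761/24000 89257/14400
  74951/12960 491267/86400 74951/12960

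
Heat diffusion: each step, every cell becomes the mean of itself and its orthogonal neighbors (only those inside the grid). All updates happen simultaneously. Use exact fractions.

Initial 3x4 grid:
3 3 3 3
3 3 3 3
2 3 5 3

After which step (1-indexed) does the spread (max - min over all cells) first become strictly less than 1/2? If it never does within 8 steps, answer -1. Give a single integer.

Step 1: max=11/3, min=8/3, spread=1
Step 2: max=829/240, min=137/48, spread=3/5
Step 3: max=7279/2160, min=421/144, spread=241/540
  -> spread < 1/2 first at step 3
Step 4: max=212989/64800, min=42637/14400, spread=8449/25920
Step 5: max=6328423/1944000, min=7723369/2592000, spread=428717/1555200
Step 6: max=187780201/58320000, min=467499211/155520000, spread=3989759/18662400
Step 7: max=5596760317/1749600000, min=1044752587/345600000, spread=196928221/1119744000
Step 8: max=83456458457/26244000000, min=1701806015291/559872000000, spread=1886362363/13436928000

Answer: 3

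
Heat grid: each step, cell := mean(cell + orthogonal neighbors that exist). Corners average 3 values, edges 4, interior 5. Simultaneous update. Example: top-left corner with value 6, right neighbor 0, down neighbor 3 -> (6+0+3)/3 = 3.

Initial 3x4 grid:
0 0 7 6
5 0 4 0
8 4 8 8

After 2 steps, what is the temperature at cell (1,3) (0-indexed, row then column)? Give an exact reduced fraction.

Answer: 539/120

Derivation:
Step 1: cell (1,3) = 9/2
Step 2: cell (1,3) = 539/120
Full grid after step 2:
  20/9 77/30 53/15 157/36
  791/240 82/25 423/100 539/120
  167/36 289/60 151/30 95/18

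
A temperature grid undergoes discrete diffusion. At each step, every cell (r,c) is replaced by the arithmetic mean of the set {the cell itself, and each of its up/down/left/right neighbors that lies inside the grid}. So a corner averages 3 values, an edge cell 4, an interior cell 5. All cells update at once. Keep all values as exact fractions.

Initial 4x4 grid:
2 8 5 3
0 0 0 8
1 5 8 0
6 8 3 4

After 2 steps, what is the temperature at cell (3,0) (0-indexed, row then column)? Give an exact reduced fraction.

Answer: 9/2

Derivation:
Step 1: cell (3,0) = 5
Step 2: cell (3,0) = 9/2
Full grid after step 2:
  47/18 821/240 1037/240 145/36
  581/240 157/50 67/20 1037/240
  263/80 187/50 451/100 797/240
  9/2 413/80 1007/240 157/36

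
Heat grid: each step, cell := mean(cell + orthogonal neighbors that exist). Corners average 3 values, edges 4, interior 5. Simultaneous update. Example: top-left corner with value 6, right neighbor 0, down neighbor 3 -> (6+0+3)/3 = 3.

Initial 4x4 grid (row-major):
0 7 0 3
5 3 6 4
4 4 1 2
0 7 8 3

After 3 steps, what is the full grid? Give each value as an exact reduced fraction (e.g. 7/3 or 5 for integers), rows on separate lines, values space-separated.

Answer: 521/144 1337/400 2537/720 6563/2160
8297/2400 7703/2000 20081/6000 4987/1440
5519/1440 22681/6000 23957/6000 25223/7200
8323/2160 3031/720 14599/3600 8687/2160

Derivation:
After step 1:
  4 5/2 4 7/3
  3 5 14/5 15/4
  13/4 19/5 21/5 5/2
  11/3 19/4 19/4 13/3
After step 2:
  19/6 31/8 349/120 121/36
  61/16 171/50 79/20 683/240
  823/240 21/5 361/100 887/240
  35/9 509/120 541/120 139/36
After step 3:
  521/144 1337/400 2537/720 6563/2160
  8297/2400 7703/2000 20081/6000 4987/1440
  5519/1440 22681/6000 23957/6000 25223/7200
  8323/2160 3031/720 14599/3600 8687/2160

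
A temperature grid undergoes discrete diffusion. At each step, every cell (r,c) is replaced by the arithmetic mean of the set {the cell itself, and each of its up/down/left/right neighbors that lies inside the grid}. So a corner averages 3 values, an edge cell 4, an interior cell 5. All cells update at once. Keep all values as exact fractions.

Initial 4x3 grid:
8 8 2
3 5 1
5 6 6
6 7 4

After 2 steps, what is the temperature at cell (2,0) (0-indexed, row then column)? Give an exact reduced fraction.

Answer: 441/80

Derivation:
Step 1: cell (2,0) = 5
Step 2: cell (2,0) = 441/80
Full grid after step 2:
  52/9 407/80 155/36
  1271/240 249/50 961/240
  441/80 127/25 1153/240
  67/12 1393/240 47/9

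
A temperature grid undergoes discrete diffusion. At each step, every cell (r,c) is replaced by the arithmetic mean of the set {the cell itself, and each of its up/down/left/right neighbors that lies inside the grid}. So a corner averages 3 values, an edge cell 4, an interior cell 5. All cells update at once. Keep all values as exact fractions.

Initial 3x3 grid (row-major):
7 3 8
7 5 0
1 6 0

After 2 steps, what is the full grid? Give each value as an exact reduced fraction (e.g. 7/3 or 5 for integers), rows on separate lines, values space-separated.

After step 1:
  17/3 23/4 11/3
  5 21/5 13/4
  14/3 3 2
After step 2:
  197/36 1157/240 38/9
  293/60 106/25 787/240
  38/9 52/15 11/4

Answer: 197/36 1157/240 38/9
293/60 106/25 787/240
38/9 52/15 11/4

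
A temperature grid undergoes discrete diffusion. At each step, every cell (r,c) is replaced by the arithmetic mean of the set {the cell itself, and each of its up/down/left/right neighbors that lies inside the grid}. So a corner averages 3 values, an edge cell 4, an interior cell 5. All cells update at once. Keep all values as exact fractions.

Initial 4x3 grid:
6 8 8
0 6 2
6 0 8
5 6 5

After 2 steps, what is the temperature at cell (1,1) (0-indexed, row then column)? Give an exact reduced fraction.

Step 1: cell (1,1) = 16/5
Step 2: cell (1,1) = 259/50
Full grid after step 2:
  97/18 313/60 19/3
  907/240 259/50 379/80
  1087/240 189/50 1277/240
  149/36 53/10 169/36

Answer: 259/50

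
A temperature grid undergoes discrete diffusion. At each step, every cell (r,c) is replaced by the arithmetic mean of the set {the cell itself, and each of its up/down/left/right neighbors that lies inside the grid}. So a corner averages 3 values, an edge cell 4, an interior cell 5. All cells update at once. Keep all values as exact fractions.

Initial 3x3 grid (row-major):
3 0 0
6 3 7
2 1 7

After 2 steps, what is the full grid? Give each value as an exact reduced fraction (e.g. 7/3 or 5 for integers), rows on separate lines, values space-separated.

Answer: 8/3 307/120 97/36
129/40 159/50 899/240
13/4 293/80 25/6

Derivation:
After step 1:
  3 3/2 7/3
  7/2 17/5 17/4
  3 13/4 5
After step 2:
  8/3 307/120 97/36
  129/40 159/50 899/240
  13/4 293/80 25/6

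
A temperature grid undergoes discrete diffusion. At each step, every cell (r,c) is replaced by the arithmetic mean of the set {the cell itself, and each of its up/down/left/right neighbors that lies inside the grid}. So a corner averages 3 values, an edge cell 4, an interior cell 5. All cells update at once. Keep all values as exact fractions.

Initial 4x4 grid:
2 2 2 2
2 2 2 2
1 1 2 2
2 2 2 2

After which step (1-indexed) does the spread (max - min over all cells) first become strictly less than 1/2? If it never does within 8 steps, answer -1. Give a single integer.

Answer: 2

Derivation:
Step 1: max=2, min=3/2, spread=1/2
Step 2: max=2, min=391/240, spread=89/240
  -> spread < 1/2 first at step 2
Step 3: max=2, min=226/135, spread=44/135
Step 4: max=1187/600, min=27523/16200, spread=2263/8100
Step 5: max=11791/6000, min=33607/19440, spread=7181/30375
Step 6: max=263149/135000, min=12758663/7290000, spread=1451383/7290000
Step 7: max=1569073/810000, min=387025817/218700000, spread=36623893/218700000
Step 8: max=77981621/40500000, min=11709323999/6561000000, spread=923698603/6561000000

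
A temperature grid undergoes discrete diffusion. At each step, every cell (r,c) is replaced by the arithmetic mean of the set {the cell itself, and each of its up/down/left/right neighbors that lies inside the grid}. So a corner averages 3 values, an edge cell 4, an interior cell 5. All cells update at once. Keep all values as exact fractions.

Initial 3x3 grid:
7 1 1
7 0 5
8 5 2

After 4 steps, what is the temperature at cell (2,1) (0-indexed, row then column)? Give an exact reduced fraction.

Step 1: cell (2,1) = 15/4
Step 2: cell (2,1) = 1081/240
Step 3: cell (2,1) = 59327/14400
Step 4: cell (2,1) = 3580969/864000
Full grid after step 4:
  57973/14400 3075719/864000 392107/129600
  1908047/432000 75171/20000 715211/216000
  590207/129600 3580969/864000 51173/14400

Answer: 3580969/864000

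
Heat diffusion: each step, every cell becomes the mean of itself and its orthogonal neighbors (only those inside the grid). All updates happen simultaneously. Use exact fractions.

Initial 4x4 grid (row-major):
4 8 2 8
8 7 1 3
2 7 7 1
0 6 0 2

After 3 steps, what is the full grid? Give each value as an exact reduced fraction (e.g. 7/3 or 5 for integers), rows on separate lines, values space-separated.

Answer: 6131/1080 1919/360 8411/1800 893/216
3799/720 15257/3000 13123/3000 13297/3600
16211/3600 13319/3000 3659/1000 261/80
4229/1080 821/225 10/3 977/360

Derivation:
After step 1:
  20/3 21/4 19/4 13/3
  21/4 31/5 4 13/4
  17/4 29/5 16/5 13/4
  8/3 13/4 15/4 1
After step 2:
  103/18 343/60 55/12 37/9
  671/120 53/10 107/25 89/24
  539/120 227/50 4 107/40
  61/18 58/15 14/5 8/3
After step 3:
  6131/1080 1919/360 8411/1800 893/216
  3799/720 15257/3000 13123/3000 13297/3600
  16211/3600 13319/3000 3659/1000 261/80
  4229/1080 821/225 10/3 977/360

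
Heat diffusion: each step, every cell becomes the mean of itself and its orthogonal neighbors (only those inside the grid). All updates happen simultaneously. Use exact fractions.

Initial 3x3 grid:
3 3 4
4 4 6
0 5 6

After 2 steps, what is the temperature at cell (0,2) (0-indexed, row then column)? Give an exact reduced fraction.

Step 1: cell (0,2) = 13/3
Step 2: cell (0,2) = 77/18
Full grid after step 2:
  115/36 467/120 77/18
  809/240 97/25 97/20
  19/6 1009/240 173/36

Answer: 77/18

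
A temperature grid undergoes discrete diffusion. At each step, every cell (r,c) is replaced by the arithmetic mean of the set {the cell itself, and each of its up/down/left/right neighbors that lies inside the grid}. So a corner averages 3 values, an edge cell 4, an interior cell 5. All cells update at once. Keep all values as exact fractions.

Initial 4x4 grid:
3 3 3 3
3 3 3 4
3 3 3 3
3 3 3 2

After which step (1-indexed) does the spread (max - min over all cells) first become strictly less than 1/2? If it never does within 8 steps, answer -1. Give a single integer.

Step 1: max=10/3, min=8/3, spread=2/3
Step 2: max=767/240, min=101/36, spread=281/720
  -> spread < 1/2 first at step 2
Step 3: max=6857/2160, min=311/108, spread=637/2160
Step 4: max=202907/64800, min=47353/16200, spread=2699/12960
Step 5: max=6044081/1944000, min=1432441/486000, spread=314317/1944000
Step 6: max=180101699/58320000, min=115188713/38880000, spread=14637259/116640000
Step 7: max=5378357297/1749600000, min=17344108657/5832000000, spread=1751246999/17496000000
Step 8: max=160737777707/52488000000, min=173881187143/58320000000, spread=42447092783/524880000000

Answer: 2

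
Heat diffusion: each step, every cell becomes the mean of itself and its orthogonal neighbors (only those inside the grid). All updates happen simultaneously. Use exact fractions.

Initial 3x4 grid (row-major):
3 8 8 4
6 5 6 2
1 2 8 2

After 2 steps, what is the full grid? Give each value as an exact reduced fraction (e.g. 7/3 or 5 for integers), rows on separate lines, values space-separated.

Answer: 185/36 707/120 689/120 44/9
1069/240 499/100 257/50 539/120
43/12 169/40 183/40 4

Derivation:
After step 1:
  17/3 6 13/2 14/3
  15/4 27/5 29/5 7/2
  3 4 9/2 4
After step 2:
  185/36 707/120 689/120 44/9
  1069/240 499/100 257/50 539/120
  43/12 169/40 183/40 4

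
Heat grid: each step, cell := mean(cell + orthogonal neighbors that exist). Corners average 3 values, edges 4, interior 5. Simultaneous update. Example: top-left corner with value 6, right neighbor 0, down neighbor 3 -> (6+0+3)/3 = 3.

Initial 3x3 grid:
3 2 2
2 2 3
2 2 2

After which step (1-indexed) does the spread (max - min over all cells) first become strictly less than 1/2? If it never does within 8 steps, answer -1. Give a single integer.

Step 1: max=7/3, min=2, spread=1/3
  -> spread < 1/2 first at step 1
Step 2: max=547/240, min=25/12, spread=47/240
Step 3: max=2461/1080, min=171/80, spread=61/432
Step 4: max=146237/64800, min=93233/43200, spread=511/5184
Step 5: max=8735089/3888000, min=5643851/2592000, spread=4309/62208
Step 6: max=521543633/233280000, min=113378099/51840000, spread=36295/746496
Step 7: max=31202643901/13996800000, min=20483249059/9331200000, spread=305773/8957952
Step 8: max=1867713511397/839808000000, min=1231725929473/559872000000, spread=2575951/107495424

Answer: 1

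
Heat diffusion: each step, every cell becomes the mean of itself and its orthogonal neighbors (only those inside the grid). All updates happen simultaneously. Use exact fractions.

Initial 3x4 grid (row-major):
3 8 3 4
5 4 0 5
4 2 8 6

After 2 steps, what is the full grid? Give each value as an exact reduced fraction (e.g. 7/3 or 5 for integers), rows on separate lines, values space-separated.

After step 1:
  16/3 9/2 15/4 4
  4 19/5 4 15/4
  11/3 9/2 4 19/3
After step 2:
  83/18 1043/240 65/16 23/6
  21/5 104/25 193/50 217/48
  73/18 479/120 113/24 169/36

Answer: 83/18 1043/240 65/16 23/6
21/5 104/25 193/50 217/48
73/18 479/120 113/24 169/36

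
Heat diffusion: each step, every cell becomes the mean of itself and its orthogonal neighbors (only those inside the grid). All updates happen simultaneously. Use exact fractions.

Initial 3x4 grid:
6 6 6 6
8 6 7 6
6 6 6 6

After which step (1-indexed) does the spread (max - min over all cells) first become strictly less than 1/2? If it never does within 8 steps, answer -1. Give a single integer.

Answer: 2

Derivation:
Step 1: max=20/3, min=6, spread=2/3
Step 2: max=793/120, min=489/80, spread=119/240
  -> spread < 1/2 first at step 2
Step 3: max=13951/2160, min=2207/360, spread=709/2160
Step 4: max=2777377/432000, min=1773473/288000, spread=46867/172800
Step 5: max=24828257/3888000, min=16031443/2592000, spread=312437/1555200
Step 6: max=9908173897/1555200000, min=6426169673/1036800000, spread=21513551/124416000
Step 7: max=592546200323/93312000000, min=386725708507/62208000000, spread=199322201/1492992000
Step 8: max=35502342584257/5598720000000, min=23234131677713/3732480000000, spread=10418321083/89579520000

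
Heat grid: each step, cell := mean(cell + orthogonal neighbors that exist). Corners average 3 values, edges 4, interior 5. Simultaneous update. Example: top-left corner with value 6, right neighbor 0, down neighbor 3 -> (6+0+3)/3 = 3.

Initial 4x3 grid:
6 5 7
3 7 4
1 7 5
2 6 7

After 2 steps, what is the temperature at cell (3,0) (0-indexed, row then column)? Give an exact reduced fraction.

Step 1: cell (3,0) = 3
Step 2: cell (3,0) = 47/12
Full grid after step 2:
  91/18 429/80 52/9
  521/120 533/100 661/120
  157/40 249/50 227/40
  47/12 197/40 23/4

Answer: 47/12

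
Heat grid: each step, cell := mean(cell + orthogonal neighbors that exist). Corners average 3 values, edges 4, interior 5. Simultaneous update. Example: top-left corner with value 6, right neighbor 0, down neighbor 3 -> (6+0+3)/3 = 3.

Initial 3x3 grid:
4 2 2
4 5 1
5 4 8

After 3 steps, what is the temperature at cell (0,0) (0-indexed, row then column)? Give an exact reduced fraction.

Step 1: cell (0,0) = 10/3
Step 2: cell (0,0) = 133/36
Step 3: cell (0,0) = 7487/2160
Full grid after step 3:
  7487/2160 16343/4800 6577/2160
  29527/7200 22123/6000 1123/300
  2333/540 32077/7200 4411/1080

Answer: 7487/2160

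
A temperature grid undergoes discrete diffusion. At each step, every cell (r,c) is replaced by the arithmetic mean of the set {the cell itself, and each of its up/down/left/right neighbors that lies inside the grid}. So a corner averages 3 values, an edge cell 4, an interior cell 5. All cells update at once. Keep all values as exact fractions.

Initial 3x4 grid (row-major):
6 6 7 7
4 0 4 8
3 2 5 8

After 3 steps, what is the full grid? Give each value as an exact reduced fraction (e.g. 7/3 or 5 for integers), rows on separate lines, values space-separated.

Answer: 2333/540 6727/1440 8041/1440 6799/1080
2125/576 4963/1200 6181/1200 17591/2880
133/40 1769/480 2327/480 29/5

Derivation:
After step 1:
  16/3 19/4 6 22/3
  13/4 16/5 24/5 27/4
  3 5/2 19/4 7
After step 2:
  40/9 1157/240 1373/240 241/36
  887/240 37/10 51/10 1553/240
  35/12 269/80 381/80 37/6
After step 3:
  2333/540 6727/1440 8041/1440 6799/1080
  2125/576 4963/1200 6181/1200 17591/2880
  133/40 1769/480 2327/480 29/5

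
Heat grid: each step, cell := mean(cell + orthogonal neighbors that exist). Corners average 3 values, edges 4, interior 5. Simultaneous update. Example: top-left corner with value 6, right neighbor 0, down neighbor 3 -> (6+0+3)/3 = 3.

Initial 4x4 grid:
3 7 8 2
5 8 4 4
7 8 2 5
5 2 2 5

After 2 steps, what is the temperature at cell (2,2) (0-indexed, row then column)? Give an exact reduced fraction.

Step 1: cell (2,2) = 21/5
Step 2: cell (2,2) = 431/100
Full grid after step 2:
  23/4 463/80 1297/240 41/9
  117/20 117/20 124/25 1057/240
  331/60 53/10 431/100 319/80
  91/18 64/15 19/5 43/12

Answer: 431/100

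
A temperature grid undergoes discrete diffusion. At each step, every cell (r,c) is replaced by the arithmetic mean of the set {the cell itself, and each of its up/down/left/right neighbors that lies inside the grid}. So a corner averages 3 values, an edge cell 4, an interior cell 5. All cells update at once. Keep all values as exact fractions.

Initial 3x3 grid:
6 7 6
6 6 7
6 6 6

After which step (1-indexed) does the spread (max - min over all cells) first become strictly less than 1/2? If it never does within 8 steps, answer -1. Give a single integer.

Step 1: max=20/3, min=6, spread=2/3
Step 2: max=513/80, min=6, spread=33/80
  -> spread < 1/2 first at step 2
Step 3: max=6917/1080, min=551/90, spread=61/216
Step 4: max=410239/64800, min=16561/2700, spread=511/2592
Step 5: max=24557933/3888000, min=222401/36000, spread=4309/31104
Step 6: max=1467063751/233280000, min=30091237/4860000, spread=36295/373248
Step 7: max=87865970597/13996800000, min=7242535831/1166400000, spread=305773/4478976
Step 8: max=5262162670159/839808000000, min=72526575497/11664000000, spread=2575951/53747712

Answer: 2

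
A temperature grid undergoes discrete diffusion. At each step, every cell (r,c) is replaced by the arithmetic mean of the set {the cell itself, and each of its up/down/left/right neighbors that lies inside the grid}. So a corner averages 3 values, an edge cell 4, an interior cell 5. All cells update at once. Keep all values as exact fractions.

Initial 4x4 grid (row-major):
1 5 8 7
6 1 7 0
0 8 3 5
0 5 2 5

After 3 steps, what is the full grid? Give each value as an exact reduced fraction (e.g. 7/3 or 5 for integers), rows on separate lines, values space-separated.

Answer: 239/60 209/50 511/100 581/120
1993/600 543/125 867/200 1909/400
6097/1800 5251/1500 4313/1000 4787/1200
394/135 3251/900 277/75 289/72

Derivation:
After step 1:
  4 15/4 27/4 5
  2 27/5 19/5 19/4
  7/2 17/5 5 13/4
  5/3 15/4 15/4 4
After step 2:
  13/4 199/40 193/40 11/2
  149/40 367/100 257/50 21/5
  317/120 421/100 96/25 17/4
  107/36 377/120 33/8 11/3
After step 3:
  239/60 209/50 511/100 581/120
  1993/600 543/125 867/200 1909/400
  6097/1800 5251/1500 4313/1000 4787/1200
  394/135 3251/900 277/75 289/72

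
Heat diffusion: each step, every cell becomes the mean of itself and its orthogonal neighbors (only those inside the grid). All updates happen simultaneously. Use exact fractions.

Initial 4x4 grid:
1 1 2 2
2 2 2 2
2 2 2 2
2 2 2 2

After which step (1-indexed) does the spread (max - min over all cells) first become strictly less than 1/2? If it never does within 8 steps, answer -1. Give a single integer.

Answer: 2

Derivation:
Step 1: max=2, min=4/3, spread=2/3
Step 2: max=2, min=55/36, spread=17/36
  -> spread < 1/2 first at step 2
Step 3: max=2, min=218/135, spread=52/135
Step 4: max=2, min=3409/2025, spread=641/2025
Step 5: max=17921/9000, min=209699/121500, spread=64469/243000
Step 6: max=1070471/540000, min=25660169/14580000, spread=810637/3645000
Step 7: max=2129047/1080000, min=780518927/437400000, spread=20436277/109350000
Step 8: max=190631759/97200000, min=23674646597/13122000000, spread=515160217/3280500000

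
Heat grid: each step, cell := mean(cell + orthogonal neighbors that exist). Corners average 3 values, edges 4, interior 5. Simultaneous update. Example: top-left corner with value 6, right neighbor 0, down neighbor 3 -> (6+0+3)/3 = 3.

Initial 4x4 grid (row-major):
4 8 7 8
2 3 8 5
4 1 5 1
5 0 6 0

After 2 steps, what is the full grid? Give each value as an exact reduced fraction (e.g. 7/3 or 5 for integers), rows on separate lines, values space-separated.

Answer: 161/36 1339/240 1531/240 239/36
919/240 427/100 549/100 1231/240
237/80 86/25 179/50 887/240
3 227/80 737/240 47/18

Derivation:
After step 1:
  14/3 11/2 31/4 20/3
  13/4 22/5 28/5 11/2
  3 13/5 21/5 11/4
  3 3 11/4 7/3
After step 2:
  161/36 1339/240 1531/240 239/36
  919/240 427/100 549/100 1231/240
  237/80 86/25 179/50 887/240
  3 227/80 737/240 47/18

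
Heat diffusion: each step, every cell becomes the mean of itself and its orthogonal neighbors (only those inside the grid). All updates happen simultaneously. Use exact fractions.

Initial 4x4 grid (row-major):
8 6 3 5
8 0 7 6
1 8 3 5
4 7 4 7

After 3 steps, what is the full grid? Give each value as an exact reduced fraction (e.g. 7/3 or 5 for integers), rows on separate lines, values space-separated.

Answer: 2987/540 17827/3600 3703/720 5249/1080
17677/3600 7829/1500 14183/3000 373/72
1211/240 4661/1000 779/150 365/72
187/40 61/12 181/36 1453/270

Derivation:
After step 1:
  22/3 17/4 21/4 14/3
  17/4 29/5 19/5 23/4
  21/4 19/5 27/5 21/4
  4 23/4 21/4 16/3
After step 2:
  95/18 679/120 539/120 47/9
  679/120 219/50 26/5 73/15
  173/40 26/5 47/10 163/30
  5 47/10 163/30 95/18
After step 3:
  2987/540 17827/3600 3703/720 5249/1080
  17677/3600 7829/1500 14183/3000 373/72
  1211/240 4661/1000 779/150 365/72
  187/40 61/12 181/36 1453/270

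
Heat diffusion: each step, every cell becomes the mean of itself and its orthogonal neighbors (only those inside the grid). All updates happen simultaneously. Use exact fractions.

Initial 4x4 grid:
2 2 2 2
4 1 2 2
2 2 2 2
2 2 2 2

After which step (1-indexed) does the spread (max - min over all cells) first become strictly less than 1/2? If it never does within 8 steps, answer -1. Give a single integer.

Answer: 3

Derivation:
Step 1: max=8/3, min=7/4, spread=11/12
Step 2: max=577/240, min=151/80, spread=31/60
Step 3: max=2441/1080, min=3887/2000, spread=17101/54000
  -> spread < 1/2 first at step 3
Step 4: max=473413/216000, min=23533/12000, spread=49819/216000
Step 5: max=2096279/972000, min=427051/216000, spread=349099/1944000
Step 6: max=413610487/194400000, min=10721653/5400000, spread=27630979/194400000
Step 7: max=1849164341/874800000, min=215344939/108000000, spread=1048703351/8748000000
Step 8: max=55091246669/26244000000, min=324458689/162000000, spread=2528939051/26244000000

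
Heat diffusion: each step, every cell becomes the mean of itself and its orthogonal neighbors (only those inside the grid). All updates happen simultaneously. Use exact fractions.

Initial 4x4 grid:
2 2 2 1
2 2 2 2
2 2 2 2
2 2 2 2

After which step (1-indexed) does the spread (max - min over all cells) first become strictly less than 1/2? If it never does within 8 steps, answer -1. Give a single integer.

Step 1: max=2, min=5/3, spread=1/3
  -> spread < 1/2 first at step 1
Step 2: max=2, min=31/18, spread=5/18
Step 3: max=2, min=391/216, spread=41/216
Step 4: max=2, min=11917/6480, spread=1043/6480
Step 5: max=2, min=363247/194400, spread=25553/194400
Step 6: max=35921/18000, min=10992541/5832000, spread=645863/5832000
Step 7: max=239029/120000, min=332278309/174960000, spread=16225973/174960000
Step 8: max=107299/54000, min=10020122017/5248800000, spread=409340783/5248800000

Answer: 1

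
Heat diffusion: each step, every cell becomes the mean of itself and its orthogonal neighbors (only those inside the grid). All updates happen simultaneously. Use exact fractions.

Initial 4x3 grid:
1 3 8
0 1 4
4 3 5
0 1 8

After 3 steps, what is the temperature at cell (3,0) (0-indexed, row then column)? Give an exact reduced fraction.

Step 1: cell (3,0) = 5/3
Step 2: cell (3,0) = 77/36
Step 3: cell (3,0) = 5113/2160
Full grid after step 3:
  2401/1080 8693/2880 2729/720
  3061/1440 877/300 931/240
  3137/1440 3601/1200 1403/360
  5113/2160 1111/360 4139/1080

Answer: 5113/2160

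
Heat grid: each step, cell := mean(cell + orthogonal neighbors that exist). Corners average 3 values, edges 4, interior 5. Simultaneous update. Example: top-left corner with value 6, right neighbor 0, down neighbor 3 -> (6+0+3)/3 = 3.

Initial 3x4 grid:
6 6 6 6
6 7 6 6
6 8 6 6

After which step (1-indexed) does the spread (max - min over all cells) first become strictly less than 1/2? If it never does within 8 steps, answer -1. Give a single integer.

Answer: 3

Derivation:
Step 1: max=27/4, min=6, spread=3/4
Step 2: max=1591/240, min=6, spread=151/240
Step 3: max=7043/1080, min=1453/240, spread=1009/2160
  -> spread < 1/2 first at step 3
Step 4: max=837581/129600, min=43967/7200, spread=1847/5184
Step 5: max=49976809/7776000, min=221089/36000, spread=444317/1555200
Step 6: max=2983668911/466560000, min=79988951/12960000, spread=4162667/18662400
Step 7: max=178384520749/27993600000, min=4816424909/777600000, spread=199728961/1119744000
Step 8: max=10671798169991/1679616000000, min=32203565059/5184000000, spread=1902744727/13436928000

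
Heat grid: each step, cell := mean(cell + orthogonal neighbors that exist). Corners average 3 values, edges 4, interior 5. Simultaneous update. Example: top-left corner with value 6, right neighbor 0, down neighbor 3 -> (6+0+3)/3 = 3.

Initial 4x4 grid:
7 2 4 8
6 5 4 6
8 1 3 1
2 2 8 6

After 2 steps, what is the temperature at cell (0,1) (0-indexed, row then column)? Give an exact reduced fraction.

Answer: 22/5

Derivation:
Step 1: cell (0,1) = 9/2
Step 2: cell (0,1) = 22/5
Full grid after step 2:
  16/3 22/5 97/20 61/12
  387/80 114/25 413/100 383/80
  371/80 183/50 407/100 343/80
  23/6 79/20 41/10 55/12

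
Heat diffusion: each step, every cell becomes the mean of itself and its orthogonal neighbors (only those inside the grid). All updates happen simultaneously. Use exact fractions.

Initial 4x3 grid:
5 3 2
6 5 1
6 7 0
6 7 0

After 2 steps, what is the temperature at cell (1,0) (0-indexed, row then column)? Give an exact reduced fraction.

Step 1: cell (1,0) = 11/2
Step 2: cell (1,0) = 1249/240
Full grid after step 2:
  167/36 889/240 31/12
  1249/240 413/100 13/5
  277/48 453/100 17/6
  211/36 14/3 28/9

Answer: 1249/240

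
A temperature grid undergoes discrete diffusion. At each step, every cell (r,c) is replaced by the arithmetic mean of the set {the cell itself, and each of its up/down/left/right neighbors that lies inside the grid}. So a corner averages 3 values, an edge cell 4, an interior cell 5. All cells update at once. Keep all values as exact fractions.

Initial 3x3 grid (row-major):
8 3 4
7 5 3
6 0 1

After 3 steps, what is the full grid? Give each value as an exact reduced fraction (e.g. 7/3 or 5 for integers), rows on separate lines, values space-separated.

Answer: 617/120 16603/3600 8081/2160
35681/7200 7923/2000 48737/14400
4603/1080 3257/900 6101/2160

Derivation:
After step 1:
  6 5 10/3
  13/2 18/5 13/4
  13/3 3 4/3
After step 2:
  35/6 269/60 139/36
  613/120 427/100 691/240
  83/18 46/15 91/36
After step 3:
  617/120 16603/3600 8081/2160
  35681/7200 7923/2000 48737/14400
  4603/1080 3257/900 6101/2160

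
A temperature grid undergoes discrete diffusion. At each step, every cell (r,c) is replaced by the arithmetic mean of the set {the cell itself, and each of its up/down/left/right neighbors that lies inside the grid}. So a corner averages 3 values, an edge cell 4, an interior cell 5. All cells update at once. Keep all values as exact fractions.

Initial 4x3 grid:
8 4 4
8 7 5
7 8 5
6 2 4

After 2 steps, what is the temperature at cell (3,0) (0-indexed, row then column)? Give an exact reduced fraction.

Step 1: cell (3,0) = 5
Step 2: cell (3,0) = 23/4
Full grid after step 2:
  239/36 463/80 46/9
  1669/240 307/50 1289/240
  511/80 599/100 1213/240
  23/4 73/15 85/18

Answer: 23/4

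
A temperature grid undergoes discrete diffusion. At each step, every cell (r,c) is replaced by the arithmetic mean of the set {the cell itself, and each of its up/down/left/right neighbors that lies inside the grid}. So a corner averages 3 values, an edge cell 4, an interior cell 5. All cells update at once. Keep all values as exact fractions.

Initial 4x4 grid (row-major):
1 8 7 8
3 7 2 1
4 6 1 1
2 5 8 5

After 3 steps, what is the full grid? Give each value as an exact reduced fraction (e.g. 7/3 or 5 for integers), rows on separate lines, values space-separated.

After step 1:
  4 23/4 25/4 16/3
  15/4 26/5 18/5 3
  15/4 23/5 18/5 2
  11/3 21/4 19/4 14/3
After step 2:
  9/2 53/10 157/30 175/36
  167/40 229/50 433/100 209/60
  473/120 112/25 371/100 199/60
  38/9 137/30 137/30 137/36
After step 3:
  559/120 1471/300 2219/450 611/135
  5159/1200 4573/1000 6401/1500 1799/450
  15137/3600 12767/3000 6121/1500 3221/900
  4583/1080 4013/900 1873/450 526/135

Answer: 559/120 1471/300 2219/450 611/135
5159/1200 4573/1000 6401/1500 1799/450
15137/3600 12767/3000 6121/1500 3221/900
4583/1080 4013/900 1873/450 526/135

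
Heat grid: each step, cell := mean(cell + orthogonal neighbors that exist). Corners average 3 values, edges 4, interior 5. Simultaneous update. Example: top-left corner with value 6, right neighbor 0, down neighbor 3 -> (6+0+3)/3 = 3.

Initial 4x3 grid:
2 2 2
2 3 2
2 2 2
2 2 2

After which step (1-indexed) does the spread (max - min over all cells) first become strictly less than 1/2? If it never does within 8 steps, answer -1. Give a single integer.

Step 1: max=9/4, min=2, spread=1/4
  -> spread < 1/2 first at step 1
Step 2: max=223/100, min=2, spread=23/100
Step 3: max=10411/4800, min=813/400, spread=131/960
Step 4: max=92951/43200, min=14791/7200, spread=841/8640
Step 5: max=37102051/17280000, min=2973373/1440000, spread=56863/691200
Step 6: max=332574341/155520000, min=26909543/12960000, spread=386393/6220800
Step 7: max=132809723131/62208000000, min=10788358813/5184000000, spread=26795339/497664000
Step 8: max=7948775714129/3732480000000, min=649166149667/311040000000, spread=254051069/5971968000

Answer: 1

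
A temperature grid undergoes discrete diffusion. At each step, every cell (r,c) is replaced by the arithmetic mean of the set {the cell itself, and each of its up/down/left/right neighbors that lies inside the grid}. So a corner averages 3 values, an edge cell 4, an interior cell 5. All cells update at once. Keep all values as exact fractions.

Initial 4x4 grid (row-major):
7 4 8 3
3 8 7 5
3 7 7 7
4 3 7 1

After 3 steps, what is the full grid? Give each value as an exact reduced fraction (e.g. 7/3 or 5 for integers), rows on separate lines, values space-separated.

After step 1:
  14/3 27/4 11/2 16/3
  21/4 29/5 7 11/2
  17/4 28/5 7 5
  10/3 21/4 9/2 5
After step 2:
  50/9 1363/240 295/48 49/9
  599/120 152/25 154/25 137/24
  553/120 279/50 291/50 45/8
  77/18 1121/240 87/16 29/6
After step 3:
  11683/2160 42229/7200 42173/7200 2491/432
  2389/450 34189/6000 35897/6000 5161/900
  2189/450 32111/6000 11449/2000 1649/300
  9761/2160 35939/7200 12457/2400 763/144

Answer: 11683/2160 42229/7200 42173/7200 2491/432
2389/450 34189/6000 35897/6000 5161/900
2189/450 32111/6000 11449/2000 1649/300
9761/2160 35939/7200 12457/2400 763/144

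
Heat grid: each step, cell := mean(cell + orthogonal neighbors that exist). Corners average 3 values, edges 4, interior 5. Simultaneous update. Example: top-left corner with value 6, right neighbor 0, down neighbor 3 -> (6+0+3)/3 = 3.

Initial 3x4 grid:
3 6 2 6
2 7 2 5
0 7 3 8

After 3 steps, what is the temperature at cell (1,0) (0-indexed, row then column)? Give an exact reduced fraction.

Answer: 13343/3600

Derivation:
Step 1: cell (1,0) = 3
Step 2: cell (1,0) = 217/60
Step 3: cell (1,0) = 13343/3600
Full grid after step 3:
  4169/1080 14573/3600 3937/900 9623/2160
  13343/3600 24913/6000 3311/750 68297/14400
  2711/720 3269/800 33521/7200 5209/1080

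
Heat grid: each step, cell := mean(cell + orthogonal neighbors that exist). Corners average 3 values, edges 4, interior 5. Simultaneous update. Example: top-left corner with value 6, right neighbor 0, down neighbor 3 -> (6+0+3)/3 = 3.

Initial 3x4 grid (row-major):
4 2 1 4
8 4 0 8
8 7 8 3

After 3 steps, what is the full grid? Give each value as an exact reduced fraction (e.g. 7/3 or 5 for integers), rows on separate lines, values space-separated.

After step 1:
  14/3 11/4 7/4 13/3
  6 21/5 21/5 15/4
  23/3 27/4 9/2 19/3
After step 2:
  161/36 401/120 391/120 59/18
  169/30 239/50 92/25 1117/240
  245/36 1387/240 1307/240 175/36
After step 3:
  4841/1080 14267/3600 6101/1800 8057/2160
  9761/1800 27857/6000 13091/3000 59303/14400
  13117/2160 41059/7200 35579/7200 2693/540

Answer: 4841/1080 14267/3600 6101/1800 8057/2160
9761/1800 27857/6000 13091/3000 59303/14400
13117/2160 41059/7200 35579/7200 2693/540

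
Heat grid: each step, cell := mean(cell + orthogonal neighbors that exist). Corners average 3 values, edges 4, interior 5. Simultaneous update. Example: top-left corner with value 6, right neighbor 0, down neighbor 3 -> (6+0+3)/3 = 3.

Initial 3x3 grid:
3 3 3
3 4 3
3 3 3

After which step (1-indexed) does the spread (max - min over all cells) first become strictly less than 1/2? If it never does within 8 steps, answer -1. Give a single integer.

Answer: 1

Derivation:
Step 1: max=13/4, min=3, spread=1/4
  -> spread < 1/2 first at step 1
Step 2: max=81/25, min=249/80, spread=51/400
Step 3: max=15223/4800, min=1127/360, spread=589/14400
Step 4: max=94943/30000, min=905081/288000, spread=31859/1440000
Step 5: max=54531607/17280000, min=5664721/1800000, spread=751427/86400000
Step 6: max=340634687/108000000, min=3265463129/1036800000, spread=23149331/5184000000
Step 7: max=196106654263/62208000000, min=20414931889/6480000000, spread=616540643/311040000000
Step 8: max=1225512453983/388800000000, min=11761372008761/3732480000000, spread=17737747379/18662400000000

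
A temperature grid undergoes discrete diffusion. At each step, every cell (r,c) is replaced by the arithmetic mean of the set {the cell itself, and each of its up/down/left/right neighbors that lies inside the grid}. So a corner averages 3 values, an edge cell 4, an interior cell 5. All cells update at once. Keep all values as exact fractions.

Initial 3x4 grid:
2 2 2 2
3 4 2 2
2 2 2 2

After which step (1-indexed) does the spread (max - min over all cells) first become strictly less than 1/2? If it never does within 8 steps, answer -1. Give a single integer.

Answer: 3

Derivation:
Step 1: max=11/4, min=2, spread=3/4
Step 2: max=51/20, min=2, spread=11/20
Step 3: max=7279/2880, min=83/40, spread=1303/2880
  -> spread < 1/2 first at step 3
Step 4: max=63989/25920, min=1531/720, spread=8873/25920
Step 5: max=5081339/2073600, min=62027/28800, spread=123079/414720
Step 6: max=60220061/24883200, min=1259137/576000, spread=29126713/124416000
Step 7: max=17948723219/7464960000, min=228411007/103680000, spread=300626143/1492992000
Step 8: max=1068809847001/447897600000, min=13821242623/6220800000, spread=14736075629/89579520000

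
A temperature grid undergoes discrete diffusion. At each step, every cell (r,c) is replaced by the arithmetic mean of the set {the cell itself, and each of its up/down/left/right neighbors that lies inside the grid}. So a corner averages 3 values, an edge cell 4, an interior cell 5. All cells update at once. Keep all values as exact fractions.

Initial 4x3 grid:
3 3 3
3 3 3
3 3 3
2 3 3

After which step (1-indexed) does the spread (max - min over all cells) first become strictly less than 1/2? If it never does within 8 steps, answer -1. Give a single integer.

Answer: 1

Derivation:
Step 1: max=3, min=8/3, spread=1/3
  -> spread < 1/2 first at step 1
Step 2: max=3, min=49/18, spread=5/18
Step 3: max=3, min=607/216, spread=41/216
Step 4: max=3, min=73543/25920, spread=4217/25920
Step 5: max=21521/7200, min=4456451/1555200, spread=38417/311040
Step 6: max=429403/144000, min=268735789/93312000, spread=1903471/18662400
Step 7: max=12844241/4320000, min=16195170911/5598720000, spread=18038617/223948800
Step 8: max=1153473241/388800000, min=974501417149/335923200000, spread=883978523/13436928000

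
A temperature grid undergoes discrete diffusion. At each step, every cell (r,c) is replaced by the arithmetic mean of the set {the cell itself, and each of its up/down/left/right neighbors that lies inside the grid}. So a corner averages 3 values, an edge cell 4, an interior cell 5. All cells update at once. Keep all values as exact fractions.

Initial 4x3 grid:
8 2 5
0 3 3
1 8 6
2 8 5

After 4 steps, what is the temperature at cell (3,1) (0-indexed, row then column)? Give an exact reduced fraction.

Step 1: cell (3,1) = 23/4
Step 2: cell (3,1) = 419/80
Step 3: cell (3,1) = 23561/4800
Step 4: cell (3,1) = 1385419/288000
Full grid after step 4:
  116977/32400 1618391/432000 65201/16200
  792713/216000 725839/180000 920213/216000
  878413/216000 529201/120000 1042913/216000
  563303/129600 1385419/288000 661603/129600

Answer: 1385419/288000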